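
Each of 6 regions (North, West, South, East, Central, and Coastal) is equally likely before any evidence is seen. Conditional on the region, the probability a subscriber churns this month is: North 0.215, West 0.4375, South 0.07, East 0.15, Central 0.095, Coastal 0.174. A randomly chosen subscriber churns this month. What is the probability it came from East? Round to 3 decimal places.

0.131

Since the prior is uniform, the posterior is proportional to the likelihood:
  North: 0.215
  West: 0.4375
  South: 0.07
  East: 0.15
  Central: 0.095
  Coastal: 0.174
Sum = 1.1415.
P(East | evidence) = 0.15 / 1.1415 ≈ 0.131.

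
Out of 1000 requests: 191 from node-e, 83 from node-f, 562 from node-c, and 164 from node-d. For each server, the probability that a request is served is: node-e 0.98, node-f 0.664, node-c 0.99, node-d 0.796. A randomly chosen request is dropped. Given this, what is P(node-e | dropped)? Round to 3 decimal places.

0.054

Taking complements, P(dropped | each) = node-e 0.02, node-f 0.336, node-c 0.01, node-d 0.204.
By Bayes' rule, posterior ∝ prior × likelihood:
  node-e: 0.191 × 0.02 = 0.00382
  node-f: 0.083 × 0.336 = 0.027888
  node-c: 0.562 × 0.01 = 0.00562
  node-d: 0.164 × 0.204 = 0.033456
Normalizing constant = 0.070784.
P(node-e | evidence) = 0.00382 / 0.070784 ≈ 0.054.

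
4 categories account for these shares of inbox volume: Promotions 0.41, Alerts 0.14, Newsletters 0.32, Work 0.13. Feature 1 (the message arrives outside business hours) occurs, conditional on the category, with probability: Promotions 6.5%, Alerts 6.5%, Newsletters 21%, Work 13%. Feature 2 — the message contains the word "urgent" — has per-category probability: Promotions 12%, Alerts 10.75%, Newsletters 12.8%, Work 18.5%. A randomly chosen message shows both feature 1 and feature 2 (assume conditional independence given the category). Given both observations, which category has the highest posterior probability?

Compute prior × likelihood for every hypothesis:
  Promotions: 0.41 × 0.065 × 0.12 = 0.003198
  Alerts: 0.14 × 0.065 × 0.1075 = 0.00097825
  Newsletters: 0.32 × 0.21 × 0.128 = 0.0086016
  Work: 0.13 × 0.13 × 0.185 = 0.0031265
Normalizing constant = 0.01590435.
Largest term belongs to Newsletters, so Newsletters is most probable.

Newsletters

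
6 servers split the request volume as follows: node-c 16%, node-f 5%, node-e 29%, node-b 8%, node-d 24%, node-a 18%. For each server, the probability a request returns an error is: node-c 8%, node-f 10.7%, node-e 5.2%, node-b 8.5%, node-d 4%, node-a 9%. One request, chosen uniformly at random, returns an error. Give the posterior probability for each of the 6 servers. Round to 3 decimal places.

node-c 0.194, node-f 0.081, node-e 0.229, node-b 0.103, node-d 0.146, node-a 0.246

Compute prior × likelihood for every hypothesis:
  node-c: 0.16 × 0.08 = 0.0128
  node-f: 0.05 × 0.107 = 0.00535
  node-e: 0.29 × 0.052 = 0.01508
  node-b: 0.08 × 0.085 = 0.0068
  node-d: 0.24 × 0.04 = 0.0096
  node-a: 0.18 × 0.09 = 0.0162
Total = 0.06583.
P(node-c | error) = 0.0128/0.06583 ≈ 0.194
P(node-f | error) = 0.00535/0.06583 ≈ 0.081
P(node-e | error) = 0.01508/0.06583 ≈ 0.229
P(node-b | error) = 0.0068/0.06583 ≈ 0.103
P(node-d | error) = 0.0096/0.06583 ≈ 0.146
P(node-a | error) = 0.0162/0.06583 ≈ 0.246
(Check: 0.194+0.081+0.229+0.103+0.146+0.246 = 0.999.)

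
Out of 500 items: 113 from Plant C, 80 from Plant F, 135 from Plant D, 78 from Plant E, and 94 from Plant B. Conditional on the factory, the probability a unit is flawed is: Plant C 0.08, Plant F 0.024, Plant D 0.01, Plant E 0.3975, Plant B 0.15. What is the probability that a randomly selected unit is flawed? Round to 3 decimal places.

Prior × likelihood for each hypothesis:
  Plant C: 0.226 × 0.08 = 0.01808
  Plant F: 0.16 × 0.024 = 0.00384
  Plant D: 0.27 × 0.01 = 0.0027
  Plant E: 0.156 × 0.3975 = 0.06201
  Plant B: 0.188 × 0.15 = 0.0282
P(flawed) = 0.01808 + 0.00384 + 0.0027 + 0.06201 + 0.0282 = 0.11483 → 0.115.

0.115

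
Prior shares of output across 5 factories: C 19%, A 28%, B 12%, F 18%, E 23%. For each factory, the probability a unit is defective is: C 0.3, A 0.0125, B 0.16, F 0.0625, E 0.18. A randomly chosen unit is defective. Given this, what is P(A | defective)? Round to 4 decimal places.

0.0264

Compute prior × likelihood for every hypothesis:
  C: 0.19 × 0.3 = 0.057
  A: 0.28 × 0.0125 = 0.0035
  B: 0.12 × 0.16 = 0.0192
  F: 0.18 × 0.0625 = 0.01125
  E: 0.23 × 0.18 = 0.0414
Total = 0.13235.
P(A | evidence) = 0.0035 / 0.13235 ≈ 0.0264.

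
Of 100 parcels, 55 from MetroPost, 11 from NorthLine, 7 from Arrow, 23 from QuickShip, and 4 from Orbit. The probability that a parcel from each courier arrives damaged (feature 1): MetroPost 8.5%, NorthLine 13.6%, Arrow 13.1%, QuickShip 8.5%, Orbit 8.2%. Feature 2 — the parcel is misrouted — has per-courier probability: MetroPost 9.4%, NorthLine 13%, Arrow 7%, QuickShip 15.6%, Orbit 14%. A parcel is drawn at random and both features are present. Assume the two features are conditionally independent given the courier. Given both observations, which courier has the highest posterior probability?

MetroPost

By Bayes' rule, posterior ∝ prior × likelihood:
  MetroPost: 0.55 × 0.085 × 0.094 = 0.0043945
  NorthLine: 0.11 × 0.136 × 0.13 = 0.0019448
  Arrow: 0.07 × 0.131 × 0.07 = 0.0006419
  QuickShip: 0.23 × 0.085 × 0.156 = 0.0030498
  Orbit: 0.04 × 0.082 × 0.14 = 0.0004592
Sum = 0.0104902.
Largest term belongs to MetroPost, so MetroPost is most probable.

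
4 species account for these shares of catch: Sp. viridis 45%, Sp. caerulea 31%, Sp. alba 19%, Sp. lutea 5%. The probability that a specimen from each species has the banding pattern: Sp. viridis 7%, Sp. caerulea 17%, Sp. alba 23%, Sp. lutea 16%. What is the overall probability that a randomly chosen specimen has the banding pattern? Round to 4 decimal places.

0.1359

Prior × likelihood for each hypothesis:
  Sp. viridis: 0.45 × 0.07 = 0.0315
  Sp. caerulea: 0.31 × 0.17 = 0.0527
  Sp. alba: 0.19 × 0.23 = 0.0437
  Sp. lutea: 0.05 × 0.16 = 0.008
P(banded) = 0.0315 + 0.0527 + 0.0437 + 0.008 = 0.1359 → 0.1359.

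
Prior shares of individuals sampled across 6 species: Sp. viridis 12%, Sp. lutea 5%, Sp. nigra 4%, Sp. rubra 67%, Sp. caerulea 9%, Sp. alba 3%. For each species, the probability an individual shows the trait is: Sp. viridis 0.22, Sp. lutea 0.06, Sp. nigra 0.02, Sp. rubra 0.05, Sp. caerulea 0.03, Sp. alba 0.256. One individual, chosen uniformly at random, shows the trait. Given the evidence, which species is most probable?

Unnormalized posteriors (prior × likelihood):
  Sp. viridis: 0.12 × 0.22 = 0.0264
  Sp. lutea: 0.05 × 0.06 = 0.003
  Sp. nigra: 0.04 × 0.02 = 0.0008
  Sp. rubra: 0.67 × 0.05 = 0.0335
  Sp. caerulea: 0.09 × 0.03 = 0.0027
  Sp. alba: 0.03 × 0.256 = 0.00768
Normalizing constant = 0.07408.
Largest term belongs to Sp. rubra, so Sp. rubra is most probable.

Sp. rubra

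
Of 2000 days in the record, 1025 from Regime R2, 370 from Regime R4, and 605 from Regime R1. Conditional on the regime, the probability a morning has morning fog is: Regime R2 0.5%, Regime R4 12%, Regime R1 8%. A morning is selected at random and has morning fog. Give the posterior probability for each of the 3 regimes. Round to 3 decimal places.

Compute prior × likelihood for every hypothesis:
  Regime R2: 0.5125 × 0.005 = 0.0025625
  Regime R4: 0.185 × 0.12 = 0.0222
  Regime R1: 0.3025 × 0.08 = 0.0242
Total = 0.0489625.
P(Regime R2 | fog) = 0.0025625/0.0489625 ≈ 0.052
P(Regime R4 | fog) = 0.0222/0.0489625 ≈ 0.453
P(Regime R1 | fog) = 0.0242/0.0489625 ≈ 0.494

Regime R2 0.052, Regime R4 0.453, Regime R1 0.494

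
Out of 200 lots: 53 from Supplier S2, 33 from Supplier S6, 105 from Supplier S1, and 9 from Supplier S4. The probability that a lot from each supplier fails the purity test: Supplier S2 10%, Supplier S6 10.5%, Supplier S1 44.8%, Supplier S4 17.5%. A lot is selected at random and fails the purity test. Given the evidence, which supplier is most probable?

Supplier S1

Unnormalized posteriors (prior × likelihood):
  Supplier S2: 0.265 × 0.1 = 0.0265
  Supplier S6: 0.165 × 0.105 = 0.017325
  Supplier S1: 0.525 × 0.448 = 0.2352
  Supplier S4: 0.045 × 0.175 = 0.007875
Sum = 0.2869.
Largest term belongs to Supplier S1, so Supplier S1 is most probable.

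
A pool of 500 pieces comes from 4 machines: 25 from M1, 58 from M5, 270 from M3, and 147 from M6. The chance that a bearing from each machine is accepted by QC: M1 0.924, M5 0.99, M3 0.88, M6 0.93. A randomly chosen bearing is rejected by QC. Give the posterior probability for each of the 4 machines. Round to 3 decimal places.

Taking complements, P(rejected | each) = M1 0.076, M5 0.01, M3 0.12, M6 0.07.
Unnormalized posteriors (prior × likelihood):
  M1: 0.05 × 0.076 = 0.0038
  M5: 0.116 × 0.01 = 0.00116
  M3: 0.54 × 0.12 = 0.0648
  M6: 0.294 × 0.07 = 0.02058
Normalizing constant = 0.09034.
P(M1 | rejected) = 0.0038/0.09034 ≈ 0.042
P(M5 | rejected) = 0.00116/0.09034 ≈ 0.013
P(M3 | rejected) = 0.0648/0.09034 ≈ 0.717
P(M6 | rejected) = 0.02058/0.09034 ≈ 0.228

M1 0.042, M5 0.013, M3 0.717, M6 0.228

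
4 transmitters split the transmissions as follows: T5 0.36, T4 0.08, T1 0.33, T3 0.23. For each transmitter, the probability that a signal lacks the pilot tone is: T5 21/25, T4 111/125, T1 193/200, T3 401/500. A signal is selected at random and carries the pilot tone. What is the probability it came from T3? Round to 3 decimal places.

0.368

Taking complements, P(pilot | each) = T5 0.16, T4 0.112, T1 0.035, T3 0.198.
Compute prior × likelihood for every hypothesis:
  T5: 0.36 × 0.16 = 0.0576
  T4: 0.08 × 0.112 = 0.00896
  T1: 0.33 × 0.035 = 0.01155
  T3: 0.23 × 0.198 = 0.04554
Normalizing constant = 0.12365.
P(T3 | evidence) = 0.04554 / 0.12365 ≈ 0.368.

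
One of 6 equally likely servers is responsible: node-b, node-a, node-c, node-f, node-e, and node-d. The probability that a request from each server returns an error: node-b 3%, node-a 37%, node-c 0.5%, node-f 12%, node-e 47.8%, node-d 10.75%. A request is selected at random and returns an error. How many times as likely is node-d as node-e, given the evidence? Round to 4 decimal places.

0.2249

With a uniform prior (1/6 each), posterior ∝ likelihood:
  node-b: 0.03
  node-a: 0.37
  node-c: 0.005
  node-f: 0.12
  node-e: 0.478
  node-d: 0.1075
Normalizing constant = 1.1105.
The ratio is 0.1075 / 0.478 (the normalizer cancels) = 0.2249.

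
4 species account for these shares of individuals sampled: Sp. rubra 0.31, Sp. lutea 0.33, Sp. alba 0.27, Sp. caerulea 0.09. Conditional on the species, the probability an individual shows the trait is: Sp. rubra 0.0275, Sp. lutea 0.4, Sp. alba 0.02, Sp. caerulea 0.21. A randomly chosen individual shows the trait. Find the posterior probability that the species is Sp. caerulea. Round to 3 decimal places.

Prior × likelihood for each hypothesis:
  Sp. rubra: 0.31 × 0.0275 = 0.008525
  Sp. lutea: 0.33 × 0.4 = 0.132
  Sp. alba: 0.27 × 0.02 = 0.0054
  Sp. caerulea: 0.09 × 0.21 = 0.0189
Normalizing constant = 0.164825.
P(Sp. caerulea | evidence) = 0.0189 / 0.164825 ≈ 0.115.

0.115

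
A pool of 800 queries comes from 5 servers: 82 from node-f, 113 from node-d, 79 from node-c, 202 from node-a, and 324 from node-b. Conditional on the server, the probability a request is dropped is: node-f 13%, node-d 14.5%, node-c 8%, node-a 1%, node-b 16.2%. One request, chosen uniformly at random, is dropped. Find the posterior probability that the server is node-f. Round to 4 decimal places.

Compute prior × likelihood for every hypothesis:
  node-f: 0.1025 × 0.13 = 0.013325
  node-d: 0.14125 × 0.145 = 0.02048125
  node-c: 0.09875 × 0.08 = 0.0079
  node-a: 0.2525 × 0.01 = 0.002525
  node-b: 0.405 × 0.162 = 0.06561
Total = 0.10984125.
P(node-f | evidence) = 0.013325 / 0.10984125 ≈ 0.1213.

0.1213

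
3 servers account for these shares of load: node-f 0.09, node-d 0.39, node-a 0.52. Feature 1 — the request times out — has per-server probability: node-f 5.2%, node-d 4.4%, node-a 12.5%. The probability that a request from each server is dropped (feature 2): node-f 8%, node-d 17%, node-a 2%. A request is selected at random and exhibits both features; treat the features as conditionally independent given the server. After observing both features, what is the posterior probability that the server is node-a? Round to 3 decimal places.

Unnormalized posteriors (prior × likelihood):
  node-f: 0.09 × 0.052 × 0.08 = 0.0003744
  node-d: 0.39 × 0.044 × 0.17 = 0.0029172
  node-a: 0.52 × 0.125 × 0.02 = 0.0013
Normalizing constant = 0.0045916.
P(node-a | evidence) = 0.0013 / 0.0045916 ≈ 0.283.

0.283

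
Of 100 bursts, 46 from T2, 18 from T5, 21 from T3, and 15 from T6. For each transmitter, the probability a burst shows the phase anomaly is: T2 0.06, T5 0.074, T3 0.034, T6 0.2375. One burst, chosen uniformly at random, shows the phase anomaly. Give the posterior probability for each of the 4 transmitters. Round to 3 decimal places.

T2 0.330, T5 0.159, T3 0.085, T6 0.426

Prior × likelihood for each hypothesis:
  T2: 0.46 × 0.06 = 0.0276
  T5: 0.18 × 0.074 = 0.01332
  T3: 0.21 × 0.034 = 0.00714
  T6: 0.15 × 0.2375 = 0.035625
Total = 0.083685.
P(T2 | anomaly) = 0.0276/0.083685 ≈ 0.330
P(T5 | anomaly) = 0.01332/0.083685 ≈ 0.159
P(T3 | anomaly) = 0.00714/0.083685 ≈ 0.085
P(T6 | anomaly) = 0.035625/0.083685 ≈ 0.426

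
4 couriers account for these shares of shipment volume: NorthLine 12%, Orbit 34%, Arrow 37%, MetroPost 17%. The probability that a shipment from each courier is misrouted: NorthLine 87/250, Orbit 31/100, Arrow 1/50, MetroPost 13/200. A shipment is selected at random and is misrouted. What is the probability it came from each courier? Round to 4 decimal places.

Unnormalized posteriors (prior × likelihood):
  NorthLine: 0.12 × 0.348 = 0.04176
  Orbit: 0.34 × 0.31 = 0.1054
  Arrow: 0.37 × 0.02 = 0.0074
  MetroPost: 0.17 × 0.065 = 0.01105
Sum = 0.16561.
P(NorthLine | misrouted) = 0.04176/0.16561 ≈ 0.2522
P(Orbit | misrouted) = 0.1054/0.16561 ≈ 0.6364
P(Arrow | misrouted) = 0.0074/0.16561 ≈ 0.0447
P(MetroPost | misrouted) = 0.01105/0.16561 ≈ 0.0667
(Check: 0.2522+0.6364+0.0447+0.0667 = 1.0000.)

NorthLine 0.2522, Orbit 0.6364, Arrow 0.0447, MetroPost 0.0667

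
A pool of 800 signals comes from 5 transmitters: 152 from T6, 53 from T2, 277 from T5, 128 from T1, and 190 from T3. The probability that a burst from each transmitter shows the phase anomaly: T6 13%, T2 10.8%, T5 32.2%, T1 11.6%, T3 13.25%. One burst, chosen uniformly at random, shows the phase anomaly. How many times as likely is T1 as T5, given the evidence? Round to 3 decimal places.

By Bayes' rule, posterior ∝ prior × likelihood:
  T6: 0.19 × 0.13 = 0.0247
  T2: 0.06625 × 0.108 = 0.007155
  T5: 0.34625 × 0.322 = 0.1114925
  T1: 0.16 × 0.116 = 0.01856
  T3: 0.2375 × 0.1325 = 0.03146875
Sum = 0.19337625.
The ratio is 0.01856 / 0.1114925 (the normalizer cancels) = 0.166.

0.166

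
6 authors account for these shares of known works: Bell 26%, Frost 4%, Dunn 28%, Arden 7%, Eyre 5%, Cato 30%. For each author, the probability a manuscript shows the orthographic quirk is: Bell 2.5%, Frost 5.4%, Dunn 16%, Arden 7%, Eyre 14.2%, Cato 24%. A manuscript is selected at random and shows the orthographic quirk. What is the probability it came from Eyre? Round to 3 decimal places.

Prior × likelihood for each hypothesis:
  Bell: 0.26 × 0.025 = 0.0065
  Frost: 0.04 × 0.054 = 0.00216
  Dunn: 0.28 × 0.16 = 0.0448
  Arden: 0.07 × 0.07 = 0.0049
  Eyre: 0.05 × 0.142 = 0.0071
  Cato: 0.3 × 0.24 = 0.072
Normalizing constant = 0.13746.
P(Eyre | evidence) = 0.0071 / 0.13746 ≈ 0.052.

0.052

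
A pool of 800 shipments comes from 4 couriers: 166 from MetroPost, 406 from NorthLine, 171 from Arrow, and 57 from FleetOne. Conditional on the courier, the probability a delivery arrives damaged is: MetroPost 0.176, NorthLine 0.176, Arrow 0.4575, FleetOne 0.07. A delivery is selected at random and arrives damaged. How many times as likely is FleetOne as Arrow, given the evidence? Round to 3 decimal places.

By Bayes' rule, posterior ∝ prior × likelihood:
  MetroPost: 0.2075 × 0.176 = 0.03652
  NorthLine: 0.5075 × 0.176 = 0.08932
  Arrow: 0.21375 × 0.4575 = 0.097790625
  FleetOne: 0.07125 × 0.07 = 0.0049875
Total = 0.228618125.
The ratio is 0.0049875 / 0.097790625 (the normalizer cancels) = 0.051.

0.051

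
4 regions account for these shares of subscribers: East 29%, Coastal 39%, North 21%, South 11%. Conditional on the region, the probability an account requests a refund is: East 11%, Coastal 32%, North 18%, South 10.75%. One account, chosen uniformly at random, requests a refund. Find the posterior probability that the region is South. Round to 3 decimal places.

0.057

Prior × likelihood for each hypothesis:
  East: 0.29 × 0.11 = 0.0319
  Coastal: 0.39 × 0.32 = 0.1248
  North: 0.21 × 0.18 = 0.0378
  South: 0.11 × 0.1075 = 0.011825
Normalizing constant = 0.206325.
P(South | evidence) = 0.011825 / 0.206325 ≈ 0.057.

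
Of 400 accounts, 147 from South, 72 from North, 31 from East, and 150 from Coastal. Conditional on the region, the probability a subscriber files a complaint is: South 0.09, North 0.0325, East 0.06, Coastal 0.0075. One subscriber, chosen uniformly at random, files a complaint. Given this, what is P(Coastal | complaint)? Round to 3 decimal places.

By Bayes' rule, posterior ∝ prior × likelihood:
  South: 0.3675 × 0.09 = 0.033075
  North: 0.18 × 0.0325 = 0.00585
  East: 0.0775 × 0.06 = 0.00465
  Coastal: 0.375 × 0.0075 = 0.0028125
Total = 0.0463875.
P(Coastal | evidence) = 0.0028125 / 0.0463875 ≈ 0.061.

0.061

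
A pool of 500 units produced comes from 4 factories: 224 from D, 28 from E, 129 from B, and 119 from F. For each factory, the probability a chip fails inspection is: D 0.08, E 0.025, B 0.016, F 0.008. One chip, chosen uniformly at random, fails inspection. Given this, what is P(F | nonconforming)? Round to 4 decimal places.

0.0440

Prior × likelihood for each hypothesis:
  D: 0.448 × 0.08 = 0.03584
  E: 0.056 × 0.025 = 0.0014
  B: 0.258 × 0.016 = 0.004128
  F: 0.238 × 0.008 = 0.001904
Sum = 0.043272.
P(F | evidence) = 0.001904 / 0.043272 ≈ 0.0440.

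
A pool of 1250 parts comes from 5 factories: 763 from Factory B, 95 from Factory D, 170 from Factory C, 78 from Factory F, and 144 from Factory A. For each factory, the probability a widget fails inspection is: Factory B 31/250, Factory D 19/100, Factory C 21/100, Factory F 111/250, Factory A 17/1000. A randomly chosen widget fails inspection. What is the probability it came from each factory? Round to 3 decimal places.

Unnormalized posteriors (prior × likelihood):
  Factory B: 0.6104 × 0.124 = 0.0756896
  Factory D: 0.076 × 0.19 = 0.01444
  Factory C: 0.136 × 0.21 = 0.02856
  Factory F: 0.0624 × 0.444 = 0.0277056
  Factory A: 0.1152 × 0.017 = 0.0019584
Sum = 0.1483536.
P(Factory B | nonconforming) = 0.0756896/0.1483536 ≈ 0.510
P(Factory D | nonconforming) = 0.01444/0.1483536 ≈ 0.097
P(Factory C | nonconforming) = 0.02856/0.1483536 ≈ 0.193
P(Factory F | nonconforming) = 0.0277056/0.1483536 ≈ 0.187
P(Factory A | nonconforming) = 0.0019584/0.1483536 ≈ 0.013

Factory B 0.510, Factory D 0.097, Factory C 0.193, Factory F 0.187, Factory A 0.013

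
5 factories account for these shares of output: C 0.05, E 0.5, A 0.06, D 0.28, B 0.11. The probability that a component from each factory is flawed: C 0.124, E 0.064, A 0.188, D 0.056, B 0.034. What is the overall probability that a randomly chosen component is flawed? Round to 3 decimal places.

0.069

Prior × likelihood for each hypothesis:
  C: 0.05 × 0.124 = 0.0062
  E: 0.5 × 0.064 = 0.032
  A: 0.06 × 0.188 = 0.01128
  D: 0.28 × 0.056 = 0.01568
  B: 0.11 × 0.034 = 0.00374
P(flawed) = 0.0062 + 0.032 + 0.01128 + 0.01568 + 0.00374 = 0.0689 → 0.069.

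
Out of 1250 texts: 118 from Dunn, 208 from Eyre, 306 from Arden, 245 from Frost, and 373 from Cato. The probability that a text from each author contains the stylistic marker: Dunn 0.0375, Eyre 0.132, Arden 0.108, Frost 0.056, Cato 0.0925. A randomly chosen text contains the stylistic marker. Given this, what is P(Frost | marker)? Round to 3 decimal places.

0.121

Compute prior × likelihood for every hypothesis:
  Dunn: 0.0944 × 0.0375 = 0.00354
  Eyre: 0.1664 × 0.132 = 0.0219648
  Arden: 0.2448 × 0.108 = 0.0264384
  Frost: 0.196 × 0.056 = 0.010976
  Cato: 0.2984 × 0.0925 = 0.027602
Total = 0.0905212.
P(Frost | evidence) = 0.010976 / 0.0905212 ≈ 0.121.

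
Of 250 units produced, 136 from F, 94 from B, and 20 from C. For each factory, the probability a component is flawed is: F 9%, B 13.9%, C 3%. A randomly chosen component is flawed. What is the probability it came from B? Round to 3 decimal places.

Unnormalized posteriors (prior × likelihood):
  F: 0.544 × 0.09 = 0.04896
  B: 0.376 × 0.139 = 0.052264
  C: 0.08 × 0.03 = 0.0024
Normalizing constant = 0.103624.
P(B | evidence) = 0.052264 / 0.103624 ≈ 0.504.

0.504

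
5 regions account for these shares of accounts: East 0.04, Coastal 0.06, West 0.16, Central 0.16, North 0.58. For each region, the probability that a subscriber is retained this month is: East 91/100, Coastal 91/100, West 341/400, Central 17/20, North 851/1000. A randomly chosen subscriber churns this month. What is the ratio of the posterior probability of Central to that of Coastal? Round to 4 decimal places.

Taking complements, P(churn | each) = East 0.09, Coastal 0.09, West 0.1475, Central 0.15, North 0.149.
Unnormalized posteriors (prior × likelihood):
  East: 0.04 × 0.09 = 0.0036
  Coastal: 0.06 × 0.09 = 0.0054
  West: 0.16 × 0.1475 = 0.0236
  Central: 0.16 × 0.15 = 0.024
  North: 0.58 × 0.149 = 0.08642
Sum = 0.14302.
The ratio is 0.024 / 0.0054 (the normalizer cancels) = 4.4444.

4.4444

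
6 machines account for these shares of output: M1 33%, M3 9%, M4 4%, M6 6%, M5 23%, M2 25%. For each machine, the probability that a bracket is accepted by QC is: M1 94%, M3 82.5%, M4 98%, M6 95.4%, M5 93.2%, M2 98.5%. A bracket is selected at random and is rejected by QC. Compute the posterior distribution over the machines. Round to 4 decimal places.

Taking complements, P(rejected | each) = M1 0.06, M3 0.175, M4 0.02, M6 0.046, M5 0.068, M2 0.015.
Unnormalized posteriors (prior × likelihood):
  M1: 0.33 × 0.06 = 0.0198
  M3: 0.09 × 0.175 = 0.01575
  M4: 0.04 × 0.02 = 0.0008
  M6: 0.06 × 0.046 = 0.00276
  M5: 0.23 × 0.068 = 0.01564
  M2: 0.25 × 0.015 = 0.00375
Total = 0.0585.
P(M1 | rejected) = 0.0198/0.0585 ≈ 0.3385
P(M3 | rejected) = 0.01575/0.0585 ≈ 0.2692
P(M4 | rejected) = 0.0008/0.0585 ≈ 0.0137
P(M6 | rejected) = 0.00276/0.0585 ≈ 0.0472
P(M5 | rejected) = 0.01564/0.0585 ≈ 0.2674
P(M2 | rejected) = 0.00375/0.0585 ≈ 0.0641

M1 0.3385, M3 0.2692, M4 0.0137, M6 0.0472, M5 0.2674, M2 0.0641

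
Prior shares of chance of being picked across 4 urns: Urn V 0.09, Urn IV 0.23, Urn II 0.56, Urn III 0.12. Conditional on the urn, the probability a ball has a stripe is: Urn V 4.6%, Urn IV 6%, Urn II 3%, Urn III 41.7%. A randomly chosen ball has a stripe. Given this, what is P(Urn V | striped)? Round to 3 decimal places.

Unnormalized posteriors (prior × likelihood):
  Urn V: 0.09 × 0.046 = 0.00414
  Urn IV: 0.23 × 0.06 = 0.0138
  Urn II: 0.56 × 0.03 = 0.0168
  Urn III: 0.12 × 0.417 = 0.05004
Total = 0.08478.
P(Urn V | evidence) = 0.00414 / 0.08478 ≈ 0.049.

0.049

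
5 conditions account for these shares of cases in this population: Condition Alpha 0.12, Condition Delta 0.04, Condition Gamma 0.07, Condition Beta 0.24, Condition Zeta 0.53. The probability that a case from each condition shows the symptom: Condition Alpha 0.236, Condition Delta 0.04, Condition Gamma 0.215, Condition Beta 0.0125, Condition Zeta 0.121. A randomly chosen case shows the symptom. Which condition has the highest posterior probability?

Condition Zeta

Compute prior × likelihood for every hypothesis:
  Condition Alpha: 0.12 × 0.236 = 0.02832
  Condition Delta: 0.04 × 0.04 = 0.0016
  Condition Gamma: 0.07 × 0.215 = 0.01505
  Condition Beta: 0.24 × 0.0125 = 0.003
  Condition Zeta: 0.53 × 0.121 = 0.06413
Sum = 0.1121.
Largest term belongs to Condition Zeta, so Condition Zeta is most probable.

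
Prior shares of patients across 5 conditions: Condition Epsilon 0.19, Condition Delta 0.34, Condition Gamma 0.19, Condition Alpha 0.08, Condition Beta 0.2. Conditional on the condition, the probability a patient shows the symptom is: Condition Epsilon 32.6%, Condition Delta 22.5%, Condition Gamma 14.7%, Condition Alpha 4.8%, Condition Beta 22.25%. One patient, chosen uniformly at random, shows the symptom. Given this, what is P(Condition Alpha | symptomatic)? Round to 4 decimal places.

Prior × likelihood for each hypothesis:
  Condition Epsilon: 0.19 × 0.326 = 0.06194
  Condition Delta: 0.34 × 0.225 = 0.0765
  Condition Gamma: 0.19 × 0.147 = 0.02793
  Condition Alpha: 0.08 × 0.048 = 0.00384
  Condition Beta: 0.2 × 0.2225 = 0.0445
Sum = 0.21471.
P(Condition Alpha | evidence) = 0.00384 / 0.21471 ≈ 0.0179.

0.0179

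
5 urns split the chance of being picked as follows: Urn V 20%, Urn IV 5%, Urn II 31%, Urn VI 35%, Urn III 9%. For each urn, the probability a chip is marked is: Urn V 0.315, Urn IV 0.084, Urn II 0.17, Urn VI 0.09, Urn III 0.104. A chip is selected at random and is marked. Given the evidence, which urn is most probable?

Urn V

Unnormalized posteriors (prior × likelihood):
  Urn V: 0.2 × 0.315 = 0.063
  Urn IV: 0.05 × 0.084 = 0.0042
  Urn II: 0.31 × 0.17 = 0.0527
  Urn VI: 0.35 × 0.09 = 0.0315
  Urn III: 0.09 × 0.104 = 0.00936
Total = 0.16076.
Largest term belongs to Urn V, so Urn V is most probable.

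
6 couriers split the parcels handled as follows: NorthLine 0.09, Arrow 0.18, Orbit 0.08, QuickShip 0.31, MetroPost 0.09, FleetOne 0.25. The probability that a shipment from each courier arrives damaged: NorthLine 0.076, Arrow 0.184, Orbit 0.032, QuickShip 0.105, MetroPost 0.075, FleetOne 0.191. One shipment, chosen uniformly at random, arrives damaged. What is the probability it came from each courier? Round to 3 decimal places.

NorthLine 0.053, Arrow 0.256, Orbit 0.020, QuickShip 0.251, MetroPost 0.052, FleetOne 0.369

Unnormalized posteriors (prior × likelihood):
  NorthLine: 0.09 × 0.076 = 0.00684
  Arrow: 0.18 × 0.184 = 0.03312
  Orbit: 0.08 × 0.032 = 0.00256
  QuickShip: 0.31 × 0.105 = 0.03255
  MetroPost: 0.09 × 0.075 = 0.00675
  FleetOne: 0.25 × 0.191 = 0.04775
Sum = 0.12957.
P(NorthLine | damaged) = 0.00684/0.12957 ≈ 0.053
P(Arrow | damaged) = 0.03312/0.12957 ≈ 0.256
P(Orbit | damaged) = 0.00256/0.12957 ≈ 0.020
P(QuickShip | damaged) = 0.03255/0.12957 ≈ 0.251
P(MetroPost | damaged) = 0.00675/0.12957 ≈ 0.052
P(FleetOne | damaged) = 0.04775/0.12957 ≈ 0.369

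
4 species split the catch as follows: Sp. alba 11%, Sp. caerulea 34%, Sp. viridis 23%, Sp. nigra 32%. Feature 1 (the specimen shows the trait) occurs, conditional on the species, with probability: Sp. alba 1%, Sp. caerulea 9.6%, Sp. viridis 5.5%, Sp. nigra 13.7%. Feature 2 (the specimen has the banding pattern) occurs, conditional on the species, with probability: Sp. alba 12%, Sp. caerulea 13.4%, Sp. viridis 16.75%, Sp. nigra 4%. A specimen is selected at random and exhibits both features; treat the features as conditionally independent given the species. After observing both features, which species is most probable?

Compute prior × likelihood for every hypothesis:
  Sp. alba: 0.11 × 0.01 × 0.12 = 0.000132
  Sp. caerulea: 0.34 × 0.096 × 0.134 = 0.00437376
  Sp. viridis: 0.23 × 0.055 × 0.1675 = 0.002118875
  Sp. nigra: 0.32 × 0.137 × 0.04 = 0.0017536
Sum = 0.008378235.
Largest term belongs to Sp. caerulea, so Sp. caerulea is most probable.

Sp. caerulea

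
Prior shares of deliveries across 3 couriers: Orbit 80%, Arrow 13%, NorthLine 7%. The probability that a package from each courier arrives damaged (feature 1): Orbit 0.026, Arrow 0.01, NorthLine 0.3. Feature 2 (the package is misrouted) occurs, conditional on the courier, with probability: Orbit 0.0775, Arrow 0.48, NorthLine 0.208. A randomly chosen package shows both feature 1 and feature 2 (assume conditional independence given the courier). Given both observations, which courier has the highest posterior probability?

NorthLine

Compute prior × likelihood for every hypothesis:
  Orbit: 0.8 × 0.026 × 0.0775 = 0.001612
  Arrow: 0.13 × 0.01 × 0.48 = 0.000624
  NorthLine: 0.07 × 0.3 × 0.208 = 0.004368
Total = 0.006604.
Largest term belongs to NorthLine, so NorthLine is most probable.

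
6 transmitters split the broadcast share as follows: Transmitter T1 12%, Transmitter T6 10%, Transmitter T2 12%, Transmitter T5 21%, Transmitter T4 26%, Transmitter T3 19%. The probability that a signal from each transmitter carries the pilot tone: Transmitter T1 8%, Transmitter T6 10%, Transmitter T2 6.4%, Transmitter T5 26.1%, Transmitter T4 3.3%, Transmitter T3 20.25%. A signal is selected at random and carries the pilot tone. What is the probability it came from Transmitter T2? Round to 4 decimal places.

Unnormalized posteriors (prior × likelihood):
  Transmitter T1: 0.12 × 0.08 = 0.0096
  Transmitter T6: 0.1 × 0.1 = 0.01
  Transmitter T2: 0.12 × 0.064 = 0.00768
  Transmitter T5: 0.21 × 0.261 = 0.05481
  Transmitter T4: 0.26 × 0.033 = 0.00858
  Transmitter T3: 0.19 × 0.2025 = 0.038475
Sum = 0.129145.
P(Transmitter T2 | evidence) = 0.00768 / 0.129145 ≈ 0.0595.

0.0595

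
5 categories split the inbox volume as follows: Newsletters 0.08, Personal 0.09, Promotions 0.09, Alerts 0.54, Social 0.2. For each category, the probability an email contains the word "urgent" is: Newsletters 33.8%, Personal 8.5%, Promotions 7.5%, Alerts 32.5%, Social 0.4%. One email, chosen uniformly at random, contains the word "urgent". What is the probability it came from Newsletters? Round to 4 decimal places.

Unnormalized posteriors (prior × likelihood):
  Newsletters: 0.08 × 0.338 = 0.02704
  Personal: 0.09 × 0.085 = 0.00765
  Promotions: 0.09 × 0.075 = 0.00675
  Alerts: 0.54 × 0.325 = 0.1755
  Social: 0.2 × 0.004 = 0.0008
Sum = 0.21774.
P(Newsletters | evidence) = 0.02704 / 0.21774 ≈ 0.1242.

0.1242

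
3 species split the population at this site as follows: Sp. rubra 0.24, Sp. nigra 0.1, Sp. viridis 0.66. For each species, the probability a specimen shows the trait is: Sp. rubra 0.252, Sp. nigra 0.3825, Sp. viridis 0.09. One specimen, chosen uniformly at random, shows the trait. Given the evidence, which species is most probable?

Sp. rubra

Prior × likelihood for each hypothesis:
  Sp. rubra: 0.24 × 0.252 = 0.06048
  Sp. nigra: 0.1 × 0.3825 = 0.03825
  Sp. viridis: 0.66 × 0.09 = 0.0594
Sum = 0.15813.
Largest term belongs to Sp. rubra, so Sp. rubra is most probable.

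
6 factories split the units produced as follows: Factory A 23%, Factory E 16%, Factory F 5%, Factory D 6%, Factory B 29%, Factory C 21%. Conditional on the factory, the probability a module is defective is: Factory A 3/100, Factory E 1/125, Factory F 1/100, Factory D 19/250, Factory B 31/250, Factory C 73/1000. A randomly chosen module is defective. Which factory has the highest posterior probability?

Factory B

Prior × likelihood for each hypothesis:
  Factory A: 0.23 × 0.03 = 0.0069
  Factory E: 0.16 × 0.008 = 0.00128
  Factory F: 0.05 × 0.01 = 0.0005
  Factory D: 0.06 × 0.076 = 0.00456
  Factory B: 0.29 × 0.124 = 0.03596
  Factory C: 0.21 × 0.073 = 0.01533
Total = 0.06453.
Largest term belongs to Factory B, so Factory B is most probable.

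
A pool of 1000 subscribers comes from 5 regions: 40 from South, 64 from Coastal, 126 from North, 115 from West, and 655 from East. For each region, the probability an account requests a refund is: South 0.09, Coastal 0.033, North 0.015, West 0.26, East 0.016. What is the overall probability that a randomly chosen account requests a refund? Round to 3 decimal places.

0.048

Compute prior × likelihood for every hypothesis:
  South: 0.04 × 0.09 = 0.0036
  Coastal: 0.064 × 0.033 = 0.002112
  North: 0.126 × 0.015 = 0.00189
  West: 0.115 × 0.26 = 0.0299
  East: 0.655 × 0.016 = 0.01048
P(refund) = 0.0036 + 0.002112 + 0.00189 + 0.0299 + 0.01048 = 0.047982 → 0.048.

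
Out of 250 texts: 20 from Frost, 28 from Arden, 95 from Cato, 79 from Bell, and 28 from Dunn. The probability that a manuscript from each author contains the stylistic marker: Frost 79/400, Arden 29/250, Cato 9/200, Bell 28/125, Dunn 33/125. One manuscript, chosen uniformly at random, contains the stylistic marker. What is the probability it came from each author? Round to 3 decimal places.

Frost 0.108, Arden 0.089, Cato 0.117, Bell 0.484, Dunn 0.202

Compute prior × likelihood for every hypothesis:
  Frost: 0.08 × 0.1975 = 0.0158
  Arden: 0.112 × 0.116 = 0.012992
  Cato: 0.38 × 0.045 = 0.0171
  Bell: 0.316 × 0.224 = 0.070784
  Dunn: 0.112 × 0.264 = 0.029568
Sum = 0.146244.
P(Frost | marker) = 0.0158/0.146244 ≈ 0.108
P(Arden | marker) = 0.012992/0.146244 ≈ 0.089
P(Cato | marker) = 0.0171/0.146244 ≈ 0.117
P(Bell | marker) = 0.070784/0.146244 ≈ 0.484
P(Dunn | marker) = 0.029568/0.146244 ≈ 0.202
(Check: 0.108+0.089+0.117+0.484+0.202 = 1.000.)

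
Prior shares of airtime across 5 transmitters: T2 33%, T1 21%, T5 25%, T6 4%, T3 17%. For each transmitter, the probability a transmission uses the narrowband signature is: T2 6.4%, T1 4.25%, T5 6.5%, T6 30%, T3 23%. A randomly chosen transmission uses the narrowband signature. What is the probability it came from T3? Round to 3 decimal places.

0.401

Compute prior × likelihood for every hypothesis:
  T2: 0.33 × 0.064 = 0.02112
  T1: 0.21 × 0.0425 = 0.008925
  T5: 0.25 × 0.065 = 0.01625
  T6: 0.04 × 0.3 = 0.012
  T3: 0.17 × 0.23 = 0.0391
Sum = 0.097395.
P(T3 | evidence) = 0.0391 / 0.097395 ≈ 0.401.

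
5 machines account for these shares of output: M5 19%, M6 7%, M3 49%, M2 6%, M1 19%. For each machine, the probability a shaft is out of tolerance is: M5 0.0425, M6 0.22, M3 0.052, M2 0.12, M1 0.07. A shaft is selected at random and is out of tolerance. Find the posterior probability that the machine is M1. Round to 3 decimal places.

Compute prior × likelihood for every hypothesis:
  M5: 0.19 × 0.0425 = 0.008075
  M6: 0.07 × 0.22 = 0.0154
  M3: 0.49 × 0.052 = 0.02548
  M2: 0.06 × 0.12 = 0.0072
  M1: 0.19 × 0.07 = 0.0133
Sum = 0.069455.
P(M1 | evidence) = 0.0133 / 0.069455 ≈ 0.191.

0.191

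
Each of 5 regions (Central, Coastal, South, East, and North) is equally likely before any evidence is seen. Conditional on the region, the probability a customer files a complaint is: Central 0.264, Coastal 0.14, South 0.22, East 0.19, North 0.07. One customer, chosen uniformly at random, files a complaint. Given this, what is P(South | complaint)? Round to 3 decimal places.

0.249

Since the prior is uniform, the posterior is proportional to the likelihood:
  Central: 0.264
  Coastal: 0.14
  South: 0.22
  East: 0.19
  North: 0.07
Normalizing constant = 0.884.
P(South | evidence) = 0.22 / 0.884 ≈ 0.249.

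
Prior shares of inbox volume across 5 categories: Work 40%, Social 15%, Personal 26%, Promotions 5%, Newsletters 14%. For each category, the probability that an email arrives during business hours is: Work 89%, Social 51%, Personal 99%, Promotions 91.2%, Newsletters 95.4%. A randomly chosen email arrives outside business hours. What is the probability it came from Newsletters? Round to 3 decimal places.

Taking complements, P(off-hours | each) = Work 0.11, Social 0.49, Personal 0.01, Promotions 0.088, Newsletters 0.046.
Unnormalized posteriors (prior × likelihood):
  Work: 0.4 × 0.11 = 0.044
  Social: 0.15 × 0.49 = 0.0735
  Personal: 0.26 × 0.01 = 0.0026
  Promotions: 0.05 × 0.088 = 0.0044
  Newsletters: 0.14 × 0.046 = 0.00644
Normalizing constant = 0.13094.
P(Newsletters | evidence) = 0.00644 / 0.13094 ≈ 0.049.

0.049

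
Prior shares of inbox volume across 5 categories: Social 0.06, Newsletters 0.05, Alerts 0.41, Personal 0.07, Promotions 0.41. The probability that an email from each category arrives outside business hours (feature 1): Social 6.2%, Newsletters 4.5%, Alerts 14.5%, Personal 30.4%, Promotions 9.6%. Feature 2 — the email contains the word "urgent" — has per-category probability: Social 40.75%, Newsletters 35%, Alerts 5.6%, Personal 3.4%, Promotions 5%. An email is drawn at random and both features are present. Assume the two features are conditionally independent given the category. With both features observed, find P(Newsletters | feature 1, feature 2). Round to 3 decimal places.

0.095

Unnormalized posteriors (prior × likelihood):
  Social: 0.06 × 0.062 × 0.4075 = 0.0015159
  Newsletters: 0.05 × 0.045 × 0.35 = 0.0007875
  Alerts: 0.41 × 0.145 × 0.056 = 0.0033292
  Personal: 0.07 × 0.304 × 0.034 = 0.00072352
  Promotions: 0.41 × 0.096 × 0.05 = 0.001968
Total = 0.00832412.
P(Newsletters | evidence) = 0.0007875 / 0.00832412 ≈ 0.095.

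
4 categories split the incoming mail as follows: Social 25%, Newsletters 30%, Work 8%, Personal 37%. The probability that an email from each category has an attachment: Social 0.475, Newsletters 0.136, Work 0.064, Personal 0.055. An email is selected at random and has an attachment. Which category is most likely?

Social

Compute prior × likelihood for every hypothesis:
  Social: 0.25 × 0.475 = 0.11875
  Newsletters: 0.3 × 0.136 = 0.0408
  Work: 0.08 × 0.064 = 0.00512
  Personal: 0.37 × 0.055 = 0.02035
Sum = 0.18502.
Largest term belongs to Social, so Social is most probable.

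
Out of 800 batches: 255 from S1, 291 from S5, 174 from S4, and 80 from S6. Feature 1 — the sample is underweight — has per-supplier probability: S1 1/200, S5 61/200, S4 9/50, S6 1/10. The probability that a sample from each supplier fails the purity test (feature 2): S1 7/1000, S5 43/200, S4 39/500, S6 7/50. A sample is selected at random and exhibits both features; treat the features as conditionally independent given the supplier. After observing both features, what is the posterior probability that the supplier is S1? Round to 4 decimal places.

0.0004

By Bayes' rule, posterior ∝ prior × likelihood:
  S1: 0.31875 × 0.005 × 0.007 = 0.00001115625
  S5: 0.36375 × 0.305 × 0.215 = 0.02385290625
  S4: 0.2175 × 0.18 × 0.078 = 0.0030537
  S6: 0.1 × 0.1 × 0.14 = 0.0014
Normalizing constant = 0.0283177625.
P(S1 | evidence) = 0.00001115625 / 0.0283177625 ≈ 0.0004.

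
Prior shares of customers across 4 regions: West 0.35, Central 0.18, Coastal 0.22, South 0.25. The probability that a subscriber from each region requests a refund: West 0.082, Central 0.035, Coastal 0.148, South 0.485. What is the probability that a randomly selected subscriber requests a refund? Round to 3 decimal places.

0.189

Unnormalized posteriors (prior × likelihood):
  West: 0.35 × 0.082 = 0.0287
  Central: 0.18 × 0.035 = 0.0063
  Coastal: 0.22 × 0.148 = 0.03256
  South: 0.25 × 0.485 = 0.12125
P(refund) = 0.0287 + 0.0063 + 0.03256 + 0.12125 = 0.18881 → 0.189.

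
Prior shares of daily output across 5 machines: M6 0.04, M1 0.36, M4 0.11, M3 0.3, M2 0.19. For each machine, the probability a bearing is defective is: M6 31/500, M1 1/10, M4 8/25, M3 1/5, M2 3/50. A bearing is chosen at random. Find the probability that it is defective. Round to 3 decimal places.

Prior × likelihood for each hypothesis:
  M6: 0.04 × 0.062 = 0.00248
  M1: 0.36 × 0.1 = 0.036
  M4: 0.11 × 0.32 = 0.0352
  M3: 0.3 × 0.2 = 0.06
  M2: 0.19 × 0.06 = 0.0114
P(defective) = 0.00248 + 0.036 + 0.0352 + 0.06 + 0.0114 = 0.14508 → 0.145.

0.145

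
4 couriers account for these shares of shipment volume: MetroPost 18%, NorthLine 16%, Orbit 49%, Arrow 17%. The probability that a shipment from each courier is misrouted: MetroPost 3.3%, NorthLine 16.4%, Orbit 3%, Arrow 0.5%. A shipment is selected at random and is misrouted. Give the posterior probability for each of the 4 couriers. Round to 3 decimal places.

By Bayes' rule, posterior ∝ prior × likelihood:
  MetroPost: 0.18 × 0.033 = 0.00594
  NorthLine: 0.16 × 0.164 = 0.02624
  Orbit: 0.49 × 0.03 = 0.0147
  Arrow: 0.17 × 0.005 = 0.00085
Total = 0.04773.
P(MetroPost | misrouted) = 0.00594/0.04773 ≈ 0.124
P(NorthLine | misrouted) = 0.02624/0.04773 ≈ 0.550
P(Orbit | misrouted) = 0.0147/0.04773 ≈ 0.308
P(Arrow | misrouted) = 0.00085/0.04773 ≈ 0.018
(Check: 0.124+0.550+0.308+0.018 = 1.000.)

MetroPost 0.124, NorthLine 0.550, Orbit 0.308, Arrow 0.018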